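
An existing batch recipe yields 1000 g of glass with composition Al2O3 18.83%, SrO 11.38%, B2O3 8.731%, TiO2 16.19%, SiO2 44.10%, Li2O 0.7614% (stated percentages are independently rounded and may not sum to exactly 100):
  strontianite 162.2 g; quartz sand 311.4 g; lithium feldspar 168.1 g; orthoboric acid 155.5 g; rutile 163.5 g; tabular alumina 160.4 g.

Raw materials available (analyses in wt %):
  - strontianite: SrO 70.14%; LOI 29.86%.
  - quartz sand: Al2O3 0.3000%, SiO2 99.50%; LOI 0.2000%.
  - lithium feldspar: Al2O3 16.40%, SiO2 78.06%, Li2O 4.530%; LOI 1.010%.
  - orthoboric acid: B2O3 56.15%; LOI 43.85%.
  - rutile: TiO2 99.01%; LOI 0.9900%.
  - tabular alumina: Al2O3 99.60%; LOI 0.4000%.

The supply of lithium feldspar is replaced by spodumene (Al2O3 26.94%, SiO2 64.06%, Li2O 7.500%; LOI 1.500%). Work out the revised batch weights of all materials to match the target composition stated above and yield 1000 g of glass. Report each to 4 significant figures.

Intermediates are shown, rounded to four significant digits, at each printed step. Each numeric step keeps full precision at every stage; every reported figure is rounded exactly once; all derived quantities (net glass mass, totals, six oxide percentages, LOI, the yield) are recomputed at full precision from the weighed amounts per 1000 g of glass as set out in either problem or answer.
Oxide mass targets, per 1000 g glass:
  Al2O3: 18.83% × 1000 = 188.3 g
  SrO: 11.38% × 1000 = 113.8 g
  B2O3: 8.731% × 1000 = 87.31 g
  TiO2: 16.19% × 1000 = 161.9 g
  SiO2: 44.10% × 1000 = 441.0 g
  Li2O: 0.7614% × 1000 = 7.614 g
Oxide-by-oxide audit working from each reported weight, for the quoted basis mass (summed amounts equal target values given rounding of the digits):
  Al2O3: 377.9·0.003000 + 101.5·0.2694 + 160.5·0.9960 = 188.3 g (target 188.3 g)
  SrO: 162.2·0.7014 = 113.8 g (target 113.8 g)
  B2O3: 155.5·0.5615 = 87.31 g (target 87.31 g)
  TiO2: 163.5·0.9901 = 161.9 g (target 161.9 g)
  SiO2: 377.9·0.9950 + 101.5·0.6406 = 441.0 g (target 441.0 g)
  Li2O: 101.5·0.07500 = 7.612 g (target 7.614 g)
Glass-mass closure: net batch after ignition = 999.9 g (oxide target masses add up to 999.9 g; basis as stated: 1000 g — a pure rounding effect).
Whole-batch sum: Σ batch = 1121 g; the LOI term Σ batch·LOI equals 121.2 g; yield = glass ÷ total batch = 89.19%.

Revised batch per 1000 g glass:
  strontianite: 162.2 g
  quartz sand: 377.9 g
  spodumene: 101.5 g
  orthoboric acid: 155.5 g
  rutile: 163.5 g
  tabular alumina: 160.5 g
Total batch = 1121 g; LOI loss = 121.2 g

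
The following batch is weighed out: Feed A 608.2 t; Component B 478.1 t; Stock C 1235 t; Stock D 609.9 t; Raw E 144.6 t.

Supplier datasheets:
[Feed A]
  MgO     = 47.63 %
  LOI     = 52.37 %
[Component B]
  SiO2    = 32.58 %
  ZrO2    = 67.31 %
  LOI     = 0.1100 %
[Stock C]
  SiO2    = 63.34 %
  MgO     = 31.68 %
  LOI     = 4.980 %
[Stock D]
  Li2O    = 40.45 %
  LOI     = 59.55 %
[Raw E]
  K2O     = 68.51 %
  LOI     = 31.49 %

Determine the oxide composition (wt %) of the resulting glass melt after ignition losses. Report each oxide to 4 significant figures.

Glass mass = 2287 t (batch 3076 − LOI 789.3).
Composition: K2O 4.333%, SiO2 41.02%, MgO 29.78%, ZrO2 14.07%, Li2O 10.79%

Values along the way are shown rounded to 4 significant figures in the printout; all internal work keeps full float precision at each step; exactly one rounding lands on each reported value. Derived quantities are computed from the weighed amounts for 2287 t of glass at exact precision (ignition loss, yield, the five compositions, net glass mass, the totals), as they appear in the problem or the answer.
Per-oxide mass from batch:
  K2O: 144.6·0.6851 = 99.07 t
  SiO2: 478.1·0.3258 + 1235·0.6334 = 938.0 t
  MgO: 608.2·0.4763 + 1235·0.3168 = 680.9 t
  ZrO2: 478.1·0.6731 = 321.8 t
  Li2O: 609.9·0.4045 = 246.7 t
LOI: 608.2·0.5237 + 478.1·0.001100 + 1235·0.04980 + 609.9·0.5955 + 144.6·0.3149 = 789.3 t
The glass mass, total less LOI, = 3076 − 789.3 = 2287 t (= the summed oxide contributions)
each oxide over glass, ×100, is wt %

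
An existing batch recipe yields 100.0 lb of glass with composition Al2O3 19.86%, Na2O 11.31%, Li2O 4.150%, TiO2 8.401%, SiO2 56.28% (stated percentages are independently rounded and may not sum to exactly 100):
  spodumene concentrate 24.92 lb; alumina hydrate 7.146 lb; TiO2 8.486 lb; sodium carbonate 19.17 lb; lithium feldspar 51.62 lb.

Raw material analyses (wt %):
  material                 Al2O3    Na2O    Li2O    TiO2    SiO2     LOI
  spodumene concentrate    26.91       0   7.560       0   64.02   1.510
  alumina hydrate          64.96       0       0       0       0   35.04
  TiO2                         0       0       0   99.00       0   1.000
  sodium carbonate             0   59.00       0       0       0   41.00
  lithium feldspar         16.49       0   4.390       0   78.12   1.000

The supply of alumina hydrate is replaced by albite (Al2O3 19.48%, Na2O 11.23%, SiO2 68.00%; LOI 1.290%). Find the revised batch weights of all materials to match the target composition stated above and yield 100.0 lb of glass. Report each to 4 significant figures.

Revised batch per 100.0 lb glass:
  spodumene concentrate: 49.73 lb
  albite: 25.72 lb
  TiO2: 8.486 lb
  sodium carbonate: 14.27 lb
  lithium feldspar: 8.900 lb
Total batch = 107.1 lb; LOI loss = 7.107 lb

The working math runs at exact precision at each step. Mid-chain values are displayed rounded off to 4 significant digits in the printout; a single rounding produces each reported figure. The derived quantities are carried at exact precision (totals, net glass mass, the yield, LOI, five oxide percentages) from the batch weights at 100.0 lb of glass, as they appear in question or answer.
Per-oxide target masses for 100.0 lb glass:
  Al2O3: 19.86% × 100.0 = 19.86 lb
  Na2O: 11.31% × 100.0 = 11.31 lb
  Li2O: 4.150% × 100.0 = 4.150 lb
  TiO2: 8.401% × 100.0 = 8.401 lb
  SiO2: 56.28% × 100.0 = 56.28 lb
Mass-balance tally per oxide applying the batch weights above, at the basis given (target by target, the sums agree modulo rounding of the values):
  Al2O3: 49.73·0.2691 + 25.72·0.1948 + 8.900·0.1649 = 19.86 lb (target 19.86 lb)
  Na2O: 25.72·0.1123 + 14.27·0.5900 = 11.31 lb (target 11.31 lb)
  Li2O: 49.73·0.07560 + 8.900·0.04390 = 4.150 lb (target 4.150 lb)
  TiO2: 8.486·0.9900 = 8.401 lb (target 8.401 lb)
  SiO2: 49.73·0.6402 + 25.72·0.6800 + 8.900·0.7812 = 56.28 lb (target 56.28 lb)
Glass-mass sanity pass: whole batch net of LOI = 100.0 lb (targets for the oxides total 100.0 lb; versus the stated basis of 100.0 lb — gaps are rounding artifacts).
Batch total: Σ batch = 107.1 lb; Σ batch·LOI gives LOI loss = 7.107 lb; as yield: glass ÷ batch → 93.36%.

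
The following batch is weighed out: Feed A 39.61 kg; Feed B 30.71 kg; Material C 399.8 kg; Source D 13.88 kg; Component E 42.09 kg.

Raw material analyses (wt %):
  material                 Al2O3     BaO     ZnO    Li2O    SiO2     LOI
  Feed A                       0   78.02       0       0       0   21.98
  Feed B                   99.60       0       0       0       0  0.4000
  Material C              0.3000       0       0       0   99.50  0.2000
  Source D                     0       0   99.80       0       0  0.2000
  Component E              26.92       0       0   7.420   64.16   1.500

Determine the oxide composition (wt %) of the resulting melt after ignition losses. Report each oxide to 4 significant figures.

Glass mass = 515.8 kg (batch 526.1 − LOI 10.29).
Composition: Al2O3 8.359%, BaO 5.991%, ZnO 2.686%, Li2O 0.6055%, SiO2 82.36%

Full float precision is kept in all steps; mid-chain values appear rounded to 4 significant digits in the working — a single rounding yields every reported figure; derived quantities, including five oxide percentages, net glass mass, LOI, yield, the totals, are re-derived from the batch weights on 515.8 kg of glass in full precision, as quoted within the problem or answer text.
Oxide masses out of the charge:
  Al2O3: 30.71·0.9960 + 399.8·0.003000 + 42.09·0.2692 = 43.12 kg
  BaO: 39.61·0.7802 = 30.90 kg
  ZnO: 13.88·0.9980 = 13.85 kg
  Li2O: 42.09·0.07420 = 3.123 kg
  SiO2: 399.8·0.9950 + 42.09·0.6416 = 424.8 kg
LOI: 39.61·0.2198 + 30.71·0.004000 + 399.8·0.002000 + 13.88·0.002000 + 42.09·0.01500 = 10.29 kg
The glass mass, total less LOI, = 526.1 − 10.29 = 515.8 kg (equal to the oxide-mass sum)
wt %: oxide over glass, times 100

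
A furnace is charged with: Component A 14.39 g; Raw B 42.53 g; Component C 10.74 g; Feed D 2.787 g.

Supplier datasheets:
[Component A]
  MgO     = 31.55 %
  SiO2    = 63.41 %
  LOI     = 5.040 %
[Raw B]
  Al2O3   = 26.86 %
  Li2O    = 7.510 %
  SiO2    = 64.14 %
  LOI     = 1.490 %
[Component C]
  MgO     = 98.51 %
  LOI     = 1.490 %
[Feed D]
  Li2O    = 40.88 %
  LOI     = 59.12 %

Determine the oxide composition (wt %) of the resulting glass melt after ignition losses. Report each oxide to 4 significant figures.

Glass mass = 67.28 g (batch 70.45 − LOI 3.167).
Composition: Al2O3 16.98%, MgO 22.47%, Li2O 6.441%, SiO2 54.11%

Every computation runs at full precision from start to finish. The intermediate values are displayed (rounded to 4 significant figures) on the page — a single rounding completes every reported result — all derived quantities are rebuilt from the batch weights for 67.28 g of glass in exact precision (ignition loss, the yield, glass mass, four oxide percentages, the totals), as written in the question or the answer.
Delivered oxide masses:
  Al2O3: 42.53·0.2686 = 11.42 g
  MgO: 14.39·0.3155 + 10.74·0.9851 = 15.12 g
  Li2O: 42.53·0.07510 + 2.787·0.4088 = 4.333 g
  SiO2: 14.39·0.6341 + 42.53·0.6414 = 36.40 g
LOI: 14.39·0.05040 + 42.53·0.01490 + 10.74·0.01490 + 2.787·0.5912 = 3.167 g
The glass mass, total less LOI, = 70.45 − 3.167 = 67.28 g (consistent with Σ oxide mass)
percent by weight: oxide/glass ×100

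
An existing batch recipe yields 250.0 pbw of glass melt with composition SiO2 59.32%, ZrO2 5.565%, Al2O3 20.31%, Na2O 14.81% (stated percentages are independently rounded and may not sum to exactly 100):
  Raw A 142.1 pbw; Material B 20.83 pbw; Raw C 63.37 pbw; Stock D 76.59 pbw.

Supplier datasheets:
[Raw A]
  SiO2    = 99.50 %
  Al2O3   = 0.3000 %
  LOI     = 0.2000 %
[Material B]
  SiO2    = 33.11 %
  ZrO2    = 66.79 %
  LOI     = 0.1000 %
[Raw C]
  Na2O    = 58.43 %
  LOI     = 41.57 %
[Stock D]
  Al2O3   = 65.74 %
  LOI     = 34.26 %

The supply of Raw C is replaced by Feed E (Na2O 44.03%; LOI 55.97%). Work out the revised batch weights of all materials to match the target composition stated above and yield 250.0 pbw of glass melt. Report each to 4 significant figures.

Mid-chain values are printed, with 4-significant-digit rounding, within the worked lines. All internal work carries full float precision at each step — each reported figure includes exactly one rounding. Derived quantities, which include ignition loss, the totals, the four compositions, glass mass, the yield, are rebuilt at exact precision, exactly as shown in the problem or the answer, starting from the weights for 250.0 pbw of glass.
The oxide mass targets at 250.0 pbw glass melt:
  SiO2: 59.32% × 250.0 = 148.3 pbw
  ZrO2: 5.565% × 250.0 = 13.91 pbw
  Al2O3: 20.31% × 250.0 = 50.78 pbw
  Na2O: 14.81% × 250.0 = 37.02 pbw
Mass-balance tally per oxide per the reported batch figures, at the basis given (oxide sums agree with the targets once rounding is allowed for):
  SiO2: 142.1·0.9950 + 20.83·0.3311 = 148.3 pbw (target 148.3 pbw)
  ZrO2: 20.83·0.6679 = 13.91 pbw (target 13.91 pbw)
  Al2O3: 142.1·0.003000 + 76.59·0.6574 = 50.78 pbw (target 50.78 pbw)
  Na2O: 84.09·0.4403 = 37.02 pbw (target 37.02 pbw)
Auditing the glass mass value: whole batch net of LOI = 250.0 pbw (the Σ of target masses is 250.0 pbw; against the stated basis, 250.0 pbw — differing by rounding only).
Summing the batch: Σ batch = 323.6 pbw; Σ batch·LOI gives LOI loss = 73.61 pbw; yield, glass over the total, = 77.25%.

Revised batch per 250.0 pbw glass melt:
  Raw A: 142.1 pbw
  Material B: 20.83 pbw
  Feed E: 84.09 pbw
  Stock D: 76.59 pbw
Total batch = 323.6 pbw; LOI loss = 73.61 pbw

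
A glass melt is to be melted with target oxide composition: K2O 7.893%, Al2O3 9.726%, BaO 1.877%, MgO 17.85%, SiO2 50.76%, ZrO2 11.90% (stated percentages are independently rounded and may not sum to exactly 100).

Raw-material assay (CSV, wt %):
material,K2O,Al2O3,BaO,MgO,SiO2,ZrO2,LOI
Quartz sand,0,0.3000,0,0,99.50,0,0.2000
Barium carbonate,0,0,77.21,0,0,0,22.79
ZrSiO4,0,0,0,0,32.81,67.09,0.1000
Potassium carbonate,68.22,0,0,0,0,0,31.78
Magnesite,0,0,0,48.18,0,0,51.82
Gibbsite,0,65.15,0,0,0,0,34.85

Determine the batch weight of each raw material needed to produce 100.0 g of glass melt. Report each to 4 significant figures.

The working math holds full float precision at all times; values along the way are printed with 4-significant-digit rounding alongside each step. Each reported result undergoes a single rounding. Derived quantities are carried from the weighed amounts at 100.0 g of glass at full float precision (totals, yield, LOI, net glass mass, the six compositions), exactly as shown in problem or answer.
Per-oxide target masses for 100.0 g glass melt:
  K2O: 7.893% × 100.0 = 7.893 g
  Al2O3: 9.726% × 100.0 = 9.726 g
  BaO: 1.877% × 100.0 = 1.877 g
  MgO: 17.85% × 100.0 = 17.85 g
  SiO2: 50.76% × 100.0 = 50.76 g
  ZrO2: 11.90% × 100.0 = 11.90 g
A balance pass over the oxides, from the weights as reported, versus the basis set out (each sum matches its target mass once rounding is allowed for):
  K2O: 11.57·0.6822 = 7.893 g (target 7.893 g)
  Al2O3: 45.17·0.003000 + 14.72·0.6515 = 9.726 g (target 9.726 g)
  BaO: 2.431·0.7721 = 1.877 g (target 1.877 g)
  MgO: 37.05·0.4818 = 17.85 g (target 17.85 g)
  SiO2: 45.17·0.9950 + 17.74·0.3281 = 50.76 g (target 50.76 g)
  ZrO2: 17.74·0.6709 = 11.90 g (target 11.90 g)
Glass-mass sanity pass: whole batch net of LOI = 100.0 g (the targets, summed, come to 100.0 g; versus the stated basis of 100.0 g — any gap is answer rounding).
Summing the batch: Σ batch = 128.7 g; the LOI term Σ batch·LOI equals 28.67 g; yield = glass ÷ total batch = 77.72%.

Batch per 100.0 g glass melt:
  Quartz sand: 45.17 g
  Barium carbonate: 2.431 g
  ZrSiO4: 17.74 g
  Potassium carbonate: 11.57 g
  Magnesite: 37.05 g
  Gibbsite: 14.72 g
Total batch = 128.7 g; LOI loss = 28.67 g; yield = 77.72%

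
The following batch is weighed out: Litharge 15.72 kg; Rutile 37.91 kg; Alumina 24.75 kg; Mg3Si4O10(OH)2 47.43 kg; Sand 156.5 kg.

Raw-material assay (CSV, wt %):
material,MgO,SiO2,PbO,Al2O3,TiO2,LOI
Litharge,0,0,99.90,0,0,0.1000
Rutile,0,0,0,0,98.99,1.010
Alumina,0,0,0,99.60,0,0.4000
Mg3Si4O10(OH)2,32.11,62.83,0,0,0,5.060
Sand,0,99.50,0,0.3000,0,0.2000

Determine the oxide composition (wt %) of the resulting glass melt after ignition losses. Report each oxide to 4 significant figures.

Glass mass = 279.1 kg (batch 282.3 − LOI 3.211).
Composition: MgO 5.457%, SiO2 66.47%, PbO 5.627%, Al2O3 9.001%, TiO2 13.45%

The whole derivation keeps full precision at every stage; values along the way are displayed (rounded to four significant figures) between the steps. Each reported value sees exactly one rounding — all derived quantities are re-derived starting from the weights on 279.1 kg of glass at full float precision (net glass mass, the five compositions, LOI, totals, the yield) as they appear in the problem or the answer.
Delivered oxide masses:
  MgO: 47.43·0.3211 = 15.23 kg
  SiO2: 47.43·0.6283 + 156.5·0.9950 = 185.5 kg
  PbO: 15.72·0.9990 = 15.70 kg
  Al2O3: 24.75·0.9960 + 156.5·0.003000 = 25.12 kg
  TiO2: 37.91·0.9899 = 37.53 kg
LOI: 15.72·0.001000 + 37.91·0.01010 + 24.75·0.004000 + 47.43·0.05060 + 156.5·0.002000 = 3.211 kg
The glass mass, total less LOI, = 282.3 − 3.211 = 279.1 kg (matching Σ of the oxides)
each oxide over glass, ×100, is wt %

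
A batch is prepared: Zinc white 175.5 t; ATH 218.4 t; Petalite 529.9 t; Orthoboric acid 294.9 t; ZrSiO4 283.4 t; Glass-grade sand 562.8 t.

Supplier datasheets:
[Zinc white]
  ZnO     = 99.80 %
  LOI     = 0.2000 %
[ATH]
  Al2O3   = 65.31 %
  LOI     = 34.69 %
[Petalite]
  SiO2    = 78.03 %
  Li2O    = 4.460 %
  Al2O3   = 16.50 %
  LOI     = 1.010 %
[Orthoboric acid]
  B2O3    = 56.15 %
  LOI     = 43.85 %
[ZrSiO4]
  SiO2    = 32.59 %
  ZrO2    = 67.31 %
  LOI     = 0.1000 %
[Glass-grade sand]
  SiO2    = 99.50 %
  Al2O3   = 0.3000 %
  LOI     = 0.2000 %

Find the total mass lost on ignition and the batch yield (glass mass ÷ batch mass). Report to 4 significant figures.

LOI loss = 212.2 t; glass = 1853 t; yield = 89.72%

Intermediates are printed (rounded to four significant digits) within the worked lines. All internal work holds full float precision at each step — every reported figure takes a single rounding; the derived quantities (glass mass, the yield, the totals, six oxide percentages, LOI) are recomputed starting from the weights on 1853 t of glass in full float precision, precisely as stated by the problem or answer text.
Per-material ignition loss:
  Zinc white: 175.5 × 0.002000 = 0.3510 t
  ATH: 218.4 × 0.3469 = 75.76 t
  Petalite: 529.9 × 0.01010 = 5.352 t
  Orthoboric acid: 294.9 × 0.4385 = 129.3 t
  ZrSiO4: 283.4 × 0.001000 = 0.2834 t
  Glass-grade sand: 562.8 × 0.002000 = 1.126 t
Total LOI = 212.2 t
Glass = batch − LOI = 2065 − 212.2 = 1853 t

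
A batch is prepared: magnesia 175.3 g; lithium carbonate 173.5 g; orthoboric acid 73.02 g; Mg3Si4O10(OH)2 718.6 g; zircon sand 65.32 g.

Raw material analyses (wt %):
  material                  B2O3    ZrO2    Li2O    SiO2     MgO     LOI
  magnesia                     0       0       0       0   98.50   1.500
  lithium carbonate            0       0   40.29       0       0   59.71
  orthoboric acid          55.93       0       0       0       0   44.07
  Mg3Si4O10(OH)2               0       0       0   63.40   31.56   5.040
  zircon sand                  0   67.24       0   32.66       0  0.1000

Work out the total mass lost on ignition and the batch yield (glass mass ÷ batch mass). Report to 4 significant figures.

LOI loss = 174.7 g; glass = 1031 g; yield = 85.51%

Intermediates are displayed, with 4-significant-digit rounding, between the steps — the whole derivation carries exact precision through the solve — exactly one rounding lands on every reported value — all derived quantities are computed in exact precision (ignition loss, totals, five oxide percentages, glass mass, the yield) using the weight values on 1031 g of glass exactly as printed in the problem or answer text.
Material-by-material LOI:
  magnesia: 175.3 × 0.01500 = 2.630 g
  lithium carbonate: 173.5 × 0.5971 = 103.6 g
  orthoboric acid: 73.02 × 0.4407 = 32.18 g
  Mg3Si4O10(OH)2: 718.6 × 0.05040 = 36.22 g
  zircon sand: 65.32 × 0.001000 = 0.06532 g
Total LOI = 174.7 g
Glass = batch − LOI = 1206 − 174.7 = 1031 g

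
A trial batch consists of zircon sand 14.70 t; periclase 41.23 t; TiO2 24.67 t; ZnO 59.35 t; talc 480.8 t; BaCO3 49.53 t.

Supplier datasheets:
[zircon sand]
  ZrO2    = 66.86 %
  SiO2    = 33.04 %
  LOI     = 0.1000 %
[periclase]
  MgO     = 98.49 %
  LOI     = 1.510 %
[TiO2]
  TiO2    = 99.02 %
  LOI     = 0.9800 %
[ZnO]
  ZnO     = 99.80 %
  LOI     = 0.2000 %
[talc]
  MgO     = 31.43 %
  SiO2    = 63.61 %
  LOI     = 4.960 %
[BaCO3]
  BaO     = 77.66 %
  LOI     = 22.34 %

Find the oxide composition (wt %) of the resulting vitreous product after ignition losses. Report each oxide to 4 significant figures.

Glass mass = 634.4 t (batch 670.3 − LOI 35.91).
Composition: ZrO2 1.549%, MgO 30.22%, TiO2 3.851%, BaO 6.063%, ZnO 9.337%, SiO2 48.98%

Values along the way are printed (rounded to four significant digits) in the working — the working math keeps exact precision end to end. A single rounding yields every reported value; the derived quantities are rebuilt from the weighed amounts for 634.4 t of glass at full precision (totals, net glass mass, six oxide percentages, LOI, the yield) as quoted within the question or the answer.
What the batch supplies per oxide:
  ZrO2: 14.70·0.6686 = 9.828 t
  MgO: 41.23·0.9849 + 480.8·0.3143 = 191.7 t
  TiO2: 24.67·0.9902 = 24.43 t
  BaO: 49.53·0.7766 = 38.46 t
  ZnO: 59.35·0.9980 = 59.23 t
  SiO2: 14.70·0.3304 + 480.8·0.6361 = 310.7 t
LOI: 14.70·0.001000 + 41.23·0.01510 + 24.67·0.009800 + 59.35·0.002000 + 480.8·0.04960 + 49.53·0.2234 = 35.91 t
Resulting glass, batch − LOI: 670.3 − 35.91 = 634.4 t (equal to the oxide-mass sum)
each wt % is 100 × oxide ÷ glass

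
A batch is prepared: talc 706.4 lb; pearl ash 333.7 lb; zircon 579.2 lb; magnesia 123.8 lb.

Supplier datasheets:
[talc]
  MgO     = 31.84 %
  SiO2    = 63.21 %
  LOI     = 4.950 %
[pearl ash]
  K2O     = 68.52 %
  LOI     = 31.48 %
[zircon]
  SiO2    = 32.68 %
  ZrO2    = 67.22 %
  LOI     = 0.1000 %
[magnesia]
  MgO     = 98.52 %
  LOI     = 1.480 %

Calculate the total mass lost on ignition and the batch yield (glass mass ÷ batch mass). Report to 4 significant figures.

The whole derivation holds full float precision all the way through; intermediates are shown, with 4-significant-digit rounding, in the printout. A single rounding completes each reported number — the derived quantities are re-derived from the weighed amounts at 1601 lb of glass at full precision (ignition loss, glass mass, yield, totals, four oxide percentages) as given in either problem or answer.
Ignition loss by material:
  talc: 706.4 × 0.04950 = 34.97 lb
  pearl ash: 333.7 × 0.3148 = 105.0 lb
  zircon: 579.2 × 0.001000 = 0.5792 lb
  magnesia: 123.8 × 0.01480 = 1.832 lb
Total LOI = 142.4 lb
Glass = batch − LOI = 1743 − 142.4 = 1601 lb

LOI loss = 142.4 lb; glass = 1601 lb; yield = 91.83%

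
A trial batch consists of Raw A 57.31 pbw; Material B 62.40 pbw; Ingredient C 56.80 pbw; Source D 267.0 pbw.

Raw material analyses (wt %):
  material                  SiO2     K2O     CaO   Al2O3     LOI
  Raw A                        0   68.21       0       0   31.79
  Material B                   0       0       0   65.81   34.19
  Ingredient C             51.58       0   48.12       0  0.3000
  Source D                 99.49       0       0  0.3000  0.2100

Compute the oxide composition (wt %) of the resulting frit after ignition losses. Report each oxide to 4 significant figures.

Glass mass = 403.2 pbw (batch 443.5 − LOI 40.28).
Composition: SiO2 73.14%, K2O 9.695%, CaO 6.778%, Al2O3 10.38%

All arithmetic holds full precision at every stage. Intermediates are shown, with 4-significant-figure rounding, when written out. Every reported result is rounded exactly once. The derived quantities are computed starting from the weights on 403.2 pbw of glass in full precision (totals, the four compositions, the yield, glass mass, ignition loss) precisely as stated by either problem or answer.
Per-oxide mass from batch:
  SiO2: 56.80·0.5158 + 267.0·0.9949 = 294.9 pbw
  K2O: 57.31·0.6821 = 39.09 pbw
  CaO: 56.80·0.4812 = 27.33 pbw
  Al2O3: 62.40·0.6581 + 267.0·0.003000 = 41.87 pbw
LOI: 57.31·0.3179 + 62.40·0.3419 + 56.80·0.003000 + 267.0·0.002100 = 40.28 pbw
Glass mass = batch − LOI = 443.5 − 40.28 = 403.2 pbw (= the summed oxide contributions)
percent share: oxide ÷ glass, ×100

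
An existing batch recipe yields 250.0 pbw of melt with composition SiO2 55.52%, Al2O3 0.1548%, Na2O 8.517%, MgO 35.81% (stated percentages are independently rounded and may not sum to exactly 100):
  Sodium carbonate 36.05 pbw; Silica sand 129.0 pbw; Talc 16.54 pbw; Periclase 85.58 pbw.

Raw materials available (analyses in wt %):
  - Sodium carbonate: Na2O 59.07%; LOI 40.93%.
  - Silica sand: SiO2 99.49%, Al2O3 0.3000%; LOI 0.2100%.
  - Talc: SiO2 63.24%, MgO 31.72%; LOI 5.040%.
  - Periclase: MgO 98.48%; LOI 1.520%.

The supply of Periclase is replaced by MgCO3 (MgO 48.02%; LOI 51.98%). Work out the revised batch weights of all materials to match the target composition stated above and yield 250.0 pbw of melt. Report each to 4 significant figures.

Revised batch per 250.0 pbw melt:
  Sodium carbonate: 36.05 pbw
  Silica sand: 129.0 pbw
  Talc: 16.54 pbw
  MgCO3: 175.5 pbw
Total batch = 357.1 pbw; LOI loss = 107.1 pbw

All arithmetic runs at exact precision all the way through; mid-chain values appear rounded off to 4 significant digits at each printed step — exactly one rounding lands on every reported result. The derived quantities (the yield, the totals, glass mass, ignition loss, four oxide percentages) are computed from the weighed amounts for 250.0 pbw of glass at full precision, as they appear in either problem or answer.
The oxide mass targets at 250.0 pbw melt:
  SiO2: 55.52% × 250.0 = 138.8 pbw
  Al2O3: 0.1548% × 250.0 = 0.3870 pbw
  Na2O: 8.517% × 250.0 = 21.29 pbw
  MgO: 35.81% × 250.0 = 89.52 pbw
Per-oxide balance check with the batch weights as given, at the basis given (sum by sum, the targets are met once rounding is allowed for):
  SiO2: 129.0·0.9949 + 16.54·0.6324 = 138.8 pbw (target 138.8 pbw)
  Al2O3: 129.0·0.003000 = 0.3870 pbw (target 0.3870 pbw)
  Na2O: 36.05·0.5907 = 21.29 pbw (target 21.29 pbw)
  MgO: 16.54·0.3172 + 175.5·0.4802 = 89.52 pbw (target 89.52 pbw)
Glass-mass bookkeeping: net batch after ignition = 250.0 pbw (the targets, summed, come to 250.0 pbw; versus the stated basis of 250.0 pbw — any gap is answer rounding).
Total batch = Σ batch = 357.1 pbw; Σ batch·LOI gives LOI loss = 107.1 pbw; as yield: glass ÷ batch → 70.01%.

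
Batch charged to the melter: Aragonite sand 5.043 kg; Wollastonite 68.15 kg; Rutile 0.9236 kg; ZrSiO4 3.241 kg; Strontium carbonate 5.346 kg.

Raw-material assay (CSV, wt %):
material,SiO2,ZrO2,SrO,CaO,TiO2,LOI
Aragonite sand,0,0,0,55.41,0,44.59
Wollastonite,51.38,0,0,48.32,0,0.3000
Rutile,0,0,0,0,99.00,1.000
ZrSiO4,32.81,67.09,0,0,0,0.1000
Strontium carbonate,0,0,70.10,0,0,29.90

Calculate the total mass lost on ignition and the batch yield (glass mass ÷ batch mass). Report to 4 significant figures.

LOI loss = 4.064 kg; glass = 78.64 kg; yield = 95.09%

Every computation runs at exact precision at each step; in-progress results appear, with 4-significant-figure rounding, on the page; every reported number takes just one rounding — all derived quantities are rebuilt from the batch weights per 78.64 kg of glass in full precision (five oxide percentages, the totals, ignition loss, glass mass, yield), exactly as shown in the question or the answer.
Per-material ignition loss:
  Aragonite sand: 5.043 × 0.4459 = 2.249 kg
  Wollastonite: 68.15 × 0.003000 = 0.2045 kg
  Rutile: 0.9236 × 0.01000 = 0.009236 kg
  ZrSiO4: 3.241 × 0.001000 = 0.003241 kg
  Strontium carbonate: 5.346 × 0.2990 = 1.598 kg
Total LOI = 4.064 kg
Glass = batch − LOI = 82.70 − 4.064 = 78.64 kg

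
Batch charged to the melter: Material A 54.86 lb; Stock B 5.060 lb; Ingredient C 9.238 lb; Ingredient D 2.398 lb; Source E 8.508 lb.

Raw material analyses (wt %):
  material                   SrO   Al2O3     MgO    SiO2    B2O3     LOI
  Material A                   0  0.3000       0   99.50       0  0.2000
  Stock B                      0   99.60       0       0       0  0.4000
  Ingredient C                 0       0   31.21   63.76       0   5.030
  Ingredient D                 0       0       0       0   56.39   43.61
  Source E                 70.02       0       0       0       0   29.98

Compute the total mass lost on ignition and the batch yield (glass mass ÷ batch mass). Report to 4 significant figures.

LOI loss = 4.191 lb; glass = 75.87 lb; yield = 94.77%

Intermediates are printed (rounded to four significant figures) on the page. Full float precision is held in all steps; every reported number undergoes a single rounding; all derived quantities (yield, net glass mass, totals, five oxide percentages, ignition loss) are re-derived in exact precision using the weight values for 75.87 lb of glass, exactly as shown in problem or answer.
Per-material ignition loss:
  Material A: 54.86 × 0.002000 = 0.1097 lb
  Stock B: 5.060 × 0.004000 = 0.02024 lb
  Ingredient C: 9.238 × 0.05030 = 0.4647 lb
  Ingredient D: 2.398 × 0.4361 = 1.046 lb
  Source E: 8.508 × 0.2998 = 2.551 lb
Total LOI = 4.191 lb
Glass = batch − LOI = 80.06 − 4.191 = 75.87 lb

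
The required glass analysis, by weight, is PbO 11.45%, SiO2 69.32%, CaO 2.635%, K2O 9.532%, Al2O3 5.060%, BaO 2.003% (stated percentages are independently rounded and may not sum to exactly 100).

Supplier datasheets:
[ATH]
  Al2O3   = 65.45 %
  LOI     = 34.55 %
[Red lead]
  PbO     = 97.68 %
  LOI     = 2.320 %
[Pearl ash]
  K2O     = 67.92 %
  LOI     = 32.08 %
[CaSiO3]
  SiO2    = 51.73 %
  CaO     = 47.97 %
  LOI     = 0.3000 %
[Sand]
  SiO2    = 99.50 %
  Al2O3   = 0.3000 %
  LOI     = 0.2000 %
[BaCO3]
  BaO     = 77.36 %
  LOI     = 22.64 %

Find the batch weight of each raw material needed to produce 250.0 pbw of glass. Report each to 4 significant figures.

Batch per 250.0 pbw glass:
  ATH: 18.56 pbw
  Red lead: 29.30 pbw
  Pearl ash: 35.09 pbw
  CaSiO3: 13.73 pbw
  Sand: 167.0 pbw
  BaCO3: 6.473 pbw
Total batch = 270.2 pbw; LOI loss = 20.19 pbw; yield = 92.53%

All arithmetic carries exact precision at each step; mid-chain values are displayed rounded to four significant figures; every reported figure carries a single rounding. All derived quantities (the yield, ignition loss, totals, glass mass, six oxide percentages) are re-derived in full precision from the weighed amounts at 250.0 pbw of glass exactly as shown in question or answer.
Oxide mass targets, per 250.0 pbw glass:
  PbO: 11.45% × 250.0 = 28.62 pbw
  SiO2: 69.32% × 250.0 = 173.3 pbw
  CaO: 2.635% × 250.0 = 6.588 pbw
  K2O: 9.532% × 250.0 = 23.83 pbw
  Al2O3: 5.060% × 250.0 = 12.65 pbw
  BaO: 2.003% × 250.0 = 5.008 pbw
A balance pass over the oxides, given the weights on record, relative to the basis at hand (sum by sum, the targets are met inside rounding margins):
  PbO: 29.30·0.9768 = 28.62 pbw (target 28.62 pbw)
  SiO2: 13.73·0.5173 + 167.0·0.9950 = 173.3 pbw (target 173.3 pbw)
  CaO: 13.73·0.4797 = 6.586 pbw (target 6.588 pbw)
  K2O: 35.09·0.6792 = 23.83 pbw (target 23.83 pbw)
  Al2O3: 18.56·0.6545 + 167.0·0.003000 = 12.65 pbw (target 12.65 pbw)
  BaO: 6.473·0.7736 = 5.008 pbw (target 5.008 pbw)
Auditing the glass mass value: the batch minus its LOI: 250.0 pbw (the targets, summed, come to 250.0 pbw; against the stated basis, 250.0 pbw — any gap is answer rounding).
Batch grand total — Σ batch = 270.2 pbw; Σ batch·LOI gives LOI loss = 20.19 pbw; yield: glass divided by total = 92.53%.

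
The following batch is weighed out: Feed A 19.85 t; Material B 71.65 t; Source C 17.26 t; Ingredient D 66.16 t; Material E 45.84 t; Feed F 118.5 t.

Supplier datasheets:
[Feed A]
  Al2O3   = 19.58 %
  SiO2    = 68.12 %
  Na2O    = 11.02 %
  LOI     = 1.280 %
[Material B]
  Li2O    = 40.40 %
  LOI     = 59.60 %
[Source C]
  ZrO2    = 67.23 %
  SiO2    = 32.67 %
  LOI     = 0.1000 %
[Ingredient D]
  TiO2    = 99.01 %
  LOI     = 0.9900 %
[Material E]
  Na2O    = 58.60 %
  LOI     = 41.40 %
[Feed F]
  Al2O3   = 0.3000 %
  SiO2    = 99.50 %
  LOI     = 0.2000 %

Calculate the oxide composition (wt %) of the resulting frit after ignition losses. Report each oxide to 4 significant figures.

Glass mass = 276.4 t (batch 339.3 − LOI 62.84).
Composition: Li2O 10.47%, Al2O3 1.535%, ZrO2 4.198%, SiO2 49.59%, TiO2 23.70%, Na2O 10.51%

Intermediates are printed (rounded to 4 significant digits) across the worked steps — the whole derivation runs at full precision at every stage — each reported number is rounded exactly once; derived quantities, which include six oxide percentages, the yield, LOI, the totals, net glass mass, are rebuilt in exact precision, as quoted within the question or the answer, using the weight values on 276.4 t of glass.
Oxide-by-oxide delivered mass:
  Li2O: 71.65·0.4040 = 28.95 t
  Al2O3: 19.85·0.1958 + 118.5·0.003000 = 4.242 t
  ZrO2: 17.26·0.6723 = 11.60 t
  SiO2: 19.85·0.6812 + 17.26·0.3267 + 118.5·0.9950 = 137.1 t
  TiO2: 66.16·0.9901 = 65.51 t
  Na2O: 19.85·0.1102 + 45.84·0.5860 = 29.05 t
LOI: 19.85·0.01280 + 71.65·0.5960 + 17.26·0.001000 + 66.16·0.009900 + 45.84·0.4140 + 118.5·0.002000 = 62.84 t
Glass = total batch minus LOI = 339.3 − 62.84 = 276.4 t (the oxide masses sum to this)
percent by weight: oxide/glass ×100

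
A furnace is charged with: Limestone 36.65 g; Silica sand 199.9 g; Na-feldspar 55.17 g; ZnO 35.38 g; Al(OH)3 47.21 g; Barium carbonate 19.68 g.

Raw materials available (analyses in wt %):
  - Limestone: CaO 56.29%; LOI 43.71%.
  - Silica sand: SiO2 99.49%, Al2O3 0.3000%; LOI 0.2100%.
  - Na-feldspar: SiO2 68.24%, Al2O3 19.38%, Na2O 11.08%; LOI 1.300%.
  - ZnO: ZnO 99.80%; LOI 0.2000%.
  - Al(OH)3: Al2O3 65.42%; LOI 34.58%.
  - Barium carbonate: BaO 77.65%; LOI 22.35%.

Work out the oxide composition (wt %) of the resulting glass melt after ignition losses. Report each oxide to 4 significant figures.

The whole derivation carries exact precision in all steps. Working values are printed, rounded to four significant figures, in the printout — exactly one rounding lands on each reported value; the derived quantities (glass mass, LOI, the totals, the yield, the six compositions) are computed at full precision using the weight values at 356.0 g of glass as given in question or answer.
Oxide masses out of the charge:
  ZnO: 35.38·0.9980 = 35.31 g
  SiO2: 199.9·0.9949 + 55.17·0.6824 = 236.5 g
  Al2O3: 199.9·0.003000 + 55.17·0.1938 + 47.21·0.6542 = 42.18 g
  BaO: 19.68·0.7765 = 15.28 g
  Na2O: 55.17·0.1108 = 6.113 g
  CaO: 36.65·0.5629 = 20.63 g
LOI: 36.65·0.4371 + 199.9·0.002100 + 55.17·0.01300 + 35.38·0.002000 + 47.21·0.3458 + 19.68·0.2235 = 37.95 g
Glass mass = batch − LOI = 394.0 − 37.95 = 356.0 g (equal to the oxide-mass sum)
percent share: oxide ÷ glass, ×100

Glass mass = 356.0 g (batch 394.0 − LOI 37.95).
Composition: ZnO 9.917%, SiO2 66.43%, Al2O3 11.85%, BaO 4.292%, Na2O 1.717%, CaO 5.794%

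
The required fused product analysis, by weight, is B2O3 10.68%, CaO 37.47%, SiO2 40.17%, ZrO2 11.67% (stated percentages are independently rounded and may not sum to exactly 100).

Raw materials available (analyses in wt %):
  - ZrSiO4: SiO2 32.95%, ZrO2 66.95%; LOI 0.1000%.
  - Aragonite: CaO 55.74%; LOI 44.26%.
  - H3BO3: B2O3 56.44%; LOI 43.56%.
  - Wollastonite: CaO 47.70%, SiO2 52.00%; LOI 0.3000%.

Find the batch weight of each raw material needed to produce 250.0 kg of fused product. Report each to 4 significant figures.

Full float precision is carried in all steps — the intermediate values appear, with 4-significant-digit rounding, at each printed step. Every reported number is rounded only once; the derived quantities are recomputed from the weighed amounts per 250.0 kg of glass at full precision (net glass mass, the totals, four oxide percentages, the yield, ignition loss), as written in the problem or the answer.
Per-oxide target masses for 250.0 kg fused product:
  B2O3: 10.68% × 250.0 = 26.70 kg
  CaO: 37.47% × 250.0 = 93.68 kg
  SiO2: 40.17% × 250.0 = 100.4 kg
  ZrO2: 11.67% × 250.0 = 29.18 kg
A balance pass over the oxides, using the reported weights, on the stated basis (delivered sums recover each target within answer rounding):
  B2O3: 47.31·0.5644 = 26.70 kg (target 26.70 kg)
  CaO: 26.42·0.5574 + 165.5·0.4770 = 93.67 kg (target 93.68 kg)
  SiO2: 43.58·0.3295 + 165.5·0.5200 = 100.4 kg (target 100.4 kg)
  ZrO2: 43.58·0.6695 = 29.18 kg (target 29.18 kg)
Consistency of the glass mass: Σ batch − LOI loss = 250.0 kg (the Σ of target masses is 250.0 kg; with the basis standing at 250.0 kg — a pure rounding effect).
Batch total: Σ batch = 282.8 kg; LOI loss = Σ batch·LOI = 32.84 kg; glass ÷ batch gives a yield of 88.39%.

Batch per 250.0 kg fused product:
  ZrSiO4: 43.58 kg
  Aragonite: 26.42 kg
  H3BO3: 47.31 kg
  Wollastonite: 165.5 kg
Total batch = 282.8 kg; LOI loss = 32.84 kg; yield = 88.39%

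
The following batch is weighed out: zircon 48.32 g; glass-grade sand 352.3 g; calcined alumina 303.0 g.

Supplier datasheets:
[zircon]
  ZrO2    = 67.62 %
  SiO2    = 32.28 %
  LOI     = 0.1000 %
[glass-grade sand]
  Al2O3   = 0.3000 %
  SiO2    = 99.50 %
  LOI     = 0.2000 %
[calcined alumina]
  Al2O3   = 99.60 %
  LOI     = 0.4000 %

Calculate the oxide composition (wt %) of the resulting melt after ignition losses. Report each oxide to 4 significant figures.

Glass mass = 701.7 g (batch 703.6 − LOI 1.965).
Composition: Al2O3 43.16%, ZrO2 4.657%, SiO2 52.18%

Every computation holds full precision at each step; values along the way are printed rounded to 4 significant digits in the working. Every reported number receives exactly one rounding. Derived quantities, which include totals, the yield, glass mass, the three compositions, ignition loss, are computed at exact precision, as given in either problem or answer, from the weighed amounts for 701.7 g of glass.
Delivered oxide masses:
  Al2O3: 352.3·0.003000 + 303.0·0.9960 = 302.8 g
  ZrO2: 48.32·0.6762 = 32.67 g
  SiO2: 48.32·0.3228 + 352.3·0.9950 = 366.1 g
LOI: 48.32·0.001000 + 352.3·0.002000 + 303.0·0.004000 = 1.965 g
Glass mass = batch − LOI = 703.6 − 1.965 = 701.7 g (matching Σ of the oxides)
percent by weight: oxide/glass ×100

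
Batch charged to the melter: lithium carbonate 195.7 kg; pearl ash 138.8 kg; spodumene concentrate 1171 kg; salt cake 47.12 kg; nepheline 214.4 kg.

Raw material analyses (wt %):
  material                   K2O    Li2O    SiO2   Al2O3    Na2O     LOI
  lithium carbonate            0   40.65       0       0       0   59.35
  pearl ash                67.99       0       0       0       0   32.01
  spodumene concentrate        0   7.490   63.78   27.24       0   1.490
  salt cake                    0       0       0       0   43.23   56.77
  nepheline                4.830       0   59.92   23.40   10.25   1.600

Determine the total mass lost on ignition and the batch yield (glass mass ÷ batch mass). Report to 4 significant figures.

LOI loss = 208.2 kg; glass = 1559 kg; yield = 88.22%

The intermediate values are printed, rounded to four significant figures, on the page; exact precision is carried at all times; each reported number is rounded once only. All derived quantities (the five compositions, the totals, yield, glass mass, ignition loss) are recomputed from the batch weights at 1559 kg of glass in full precision, precisely as stated by the question or the answer.
Ignition loss by material:
  lithium carbonate: 195.7 × 0.5935 = 116.1 kg
  pearl ash: 138.8 × 0.3201 = 44.43 kg
  spodumene concentrate: 1171 × 0.01490 = 17.45 kg
  salt cake: 47.12 × 0.5677 = 26.75 kg
  nepheline: 214.4 × 0.01600 = 3.430 kg
Total LOI = 208.2 kg
Glass = batch − LOI = 1767 − 208.2 = 1559 kg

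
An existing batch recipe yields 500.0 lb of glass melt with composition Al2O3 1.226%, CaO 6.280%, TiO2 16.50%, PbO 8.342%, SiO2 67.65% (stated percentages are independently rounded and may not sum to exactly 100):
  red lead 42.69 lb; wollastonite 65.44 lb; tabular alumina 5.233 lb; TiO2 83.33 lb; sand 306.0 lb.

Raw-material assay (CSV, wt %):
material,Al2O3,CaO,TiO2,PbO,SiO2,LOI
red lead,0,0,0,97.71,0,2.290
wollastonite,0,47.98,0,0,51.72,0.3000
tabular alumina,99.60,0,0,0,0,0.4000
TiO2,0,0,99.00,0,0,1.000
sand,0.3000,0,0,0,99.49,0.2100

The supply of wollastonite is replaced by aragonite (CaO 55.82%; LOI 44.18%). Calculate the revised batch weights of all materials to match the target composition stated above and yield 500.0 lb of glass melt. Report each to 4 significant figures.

Revised batch per 500.0 lb glass melt:
  red lead: 42.69 lb
  aragonite: 56.25 lb
  tabular alumina: 5.131 lb
  TiO2: 83.33 lb
  sand: 340.0 lb
Total batch = 527.4 lb; LOI loss = 27.40 lb

In-progress results are shown rounded to 4 significant digits in the working; full precision is maintained at all times — every reported number is rounded just once — derived quantities are re-derived at exact precision (five oxide percentages, the totals, yield, net glass mass, LOI) from the batch weights at 500.0 lb of glass, exactly as printed in the problem or the answer.
Target masses of each oxide per 500.0 lb glass melt:
  Al2O3: 1.226% × 500.0 = 6.130 lb
  CaO: 6.280% × 500.0 = 31.40 lb
  TiO2: 16.50% × 500.0 = 82.50 lb
  PbO: 8.342% × 500.0 = 41.71 lb
  SiO2: 67.65% × 500.0 = 338.2 lb
Oxide-by-oxide audit applying the batch weights above, at the basis given (delivered sums recover each target up to rounding of the answer):
  Al2O3: 5.131·0.9960 + 340.0·0.003000 = 6.130 lb (target 6.130 lb)
  CaO: 56.25·0.5582 = 31.40 lb (target 31.40 lb)
  TiO2: 83.33·0.9900 = 82.50 lb (target 82.50 lb)
  PbO: 42.69·0.9771 = 41.71 lb (target 41.71 lb)
  SiO2: 340.0·0.9949 = 338.3 lb (target 338.2 lb)
Glass-mass closure: total batch − LOI = 500.0 lb (the Σ of target masses is 500.0 lb; the stated basis being 500.0 lb — a pure rounding effect).
Batch total: Σ batch = 527.4 lb; the LOI term Σ batch·LOI equals 27.40 lb; as yield: glass ÷ batch → 94.81%.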